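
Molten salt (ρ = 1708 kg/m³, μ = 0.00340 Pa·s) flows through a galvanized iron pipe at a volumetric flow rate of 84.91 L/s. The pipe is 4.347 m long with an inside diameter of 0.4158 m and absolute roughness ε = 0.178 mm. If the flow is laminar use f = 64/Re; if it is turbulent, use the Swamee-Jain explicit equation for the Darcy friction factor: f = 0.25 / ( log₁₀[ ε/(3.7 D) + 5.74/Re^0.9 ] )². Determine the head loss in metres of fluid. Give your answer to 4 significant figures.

h_f ≈ 0.004047 m

Q = 84.91 L/s = 84.91/1000 = 0.08491 m³/s.
Cross-sectional area A = πD²/4 = π(0.4158)²/4 = 0.1358 m²; mean velocity V = Q/A = 0.08491/0.1358 = 0.6253 m/s.
Reynolds number Re = ρVD/μ = 1708 · 0.6253 · 0.4158 / 0.0034 = 1.306e+05.
Re > 4000 → turbulent. Relative roughness ε/D = 0.000178/0.4158 = 0.000428. Swamee-Jain: f = 0.25/(log₁₀[0.000428/3.7 + 5.74/1.306e+05^0.9])² = 0.25/(log₁₀[0.000116 + 0.000143])² = 0.25/(-3.588)² = 0.01942.
Darcy-Weisbach: ΔP = f(L/D)(ρV²/2) = 0.01942·(4.347/0.4158)·(1708·0.6253²/2) = 0.01942·10.45·333.9 = 67.81 Pa.
Head loss h_f = ΔP/(ρg) = 67.81/(1708·9.81) = 0.004047 m.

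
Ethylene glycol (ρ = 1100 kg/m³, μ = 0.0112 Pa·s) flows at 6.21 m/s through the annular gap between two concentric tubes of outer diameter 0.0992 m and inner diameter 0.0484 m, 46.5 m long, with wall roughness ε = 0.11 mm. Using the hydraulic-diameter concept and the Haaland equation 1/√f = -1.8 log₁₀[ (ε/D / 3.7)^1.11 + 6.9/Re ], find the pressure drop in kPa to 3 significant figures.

ΔP ≈ 544 kPa

Hydraulic diameter D_h = 4A/P = D_o - D_i = 0.0992 - 0.0484 = 0.0508 m.
Re = ρVD_h/μ = 1100·6.21·0.0508/0.0112 = 3.098e+04.
ε/D_h = 0.00011/0.0508 = 0.00217; Haaland gives 1/√f = -1.8 log₁₀[0.000258+0.000223] = 5.973, so f = 0.02803.
ΔP = f(L/D_h)(ρV²/2) = 0.02803·46.5/0.0508·2.121e+04 = 5.443e+05 Pa.
ΔP = 544 kPa.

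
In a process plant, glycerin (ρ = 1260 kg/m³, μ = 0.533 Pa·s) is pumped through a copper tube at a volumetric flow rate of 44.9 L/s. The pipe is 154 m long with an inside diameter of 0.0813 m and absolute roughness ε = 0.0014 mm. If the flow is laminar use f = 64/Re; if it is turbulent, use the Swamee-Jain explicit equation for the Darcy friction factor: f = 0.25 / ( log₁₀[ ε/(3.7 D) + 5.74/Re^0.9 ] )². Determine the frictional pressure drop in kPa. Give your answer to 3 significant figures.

ΔP ≈ 3440 kPa

Q = 44.9 L/s = 44.9/1000 = 0.0449 m³/s.
Cross-sectional area A = πD²/4 = π(0.0813)²/4 = 0.005191 m²; mean velocity V = Q/A = 0.0449/0.005191 = 8.649 m/s.
Reynolds number Re = ρVD/μ = 1260 · 8.649 · 0.0813 / 0.533 = 1662.
Re < 2300 → laminar flow, so f = 64/Re = 64/1662 = 0.0385 (the turbulent correlation is not needed).
Darcy-Weisbach: ΔP = f(L/D)(ρV²/2) = 0.0385·(154/0.0813)·(1260·8.649²/2) = 0.0385·1894·4.713e+04 = 3.437e+06 Pa.
ΔP = 3.437e+06 Pa = 3440 kPa.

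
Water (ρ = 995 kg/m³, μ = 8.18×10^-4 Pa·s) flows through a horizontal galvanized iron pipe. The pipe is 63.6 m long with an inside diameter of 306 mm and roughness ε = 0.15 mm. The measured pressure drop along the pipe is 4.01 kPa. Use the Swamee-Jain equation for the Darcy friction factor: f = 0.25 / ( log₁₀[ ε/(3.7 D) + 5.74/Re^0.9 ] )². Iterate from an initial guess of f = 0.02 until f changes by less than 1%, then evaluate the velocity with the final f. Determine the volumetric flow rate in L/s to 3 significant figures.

Q ≈ 109 L/s

Rearranging Darcy-Weisbach: V = √(2·ΔP·D/(f·L·ρ)). With ε/D = 0.00015/0.306 = 0.00049, iterate starting from f = 0.02:
  f = 0.02 → V = √(2·4010·0.306/(0.02·63.6·995)) = 1.392 m/s; Re = ρVD/μ = 5.183e+05; f → 0.01768
  f = 0.01768 → V = 1.481 m/s; Re = 5.512e+05; f → 0.01763
Converged (Δf/f < 1%). With the final f = 0.01763: V = √(2·4010·0.306/(0.01763·63.6·995)) = 1.483 m/s.
Q = V·A = 1.483·(π/4·0.306²) = 0.1091 m³/s = 109 L/s.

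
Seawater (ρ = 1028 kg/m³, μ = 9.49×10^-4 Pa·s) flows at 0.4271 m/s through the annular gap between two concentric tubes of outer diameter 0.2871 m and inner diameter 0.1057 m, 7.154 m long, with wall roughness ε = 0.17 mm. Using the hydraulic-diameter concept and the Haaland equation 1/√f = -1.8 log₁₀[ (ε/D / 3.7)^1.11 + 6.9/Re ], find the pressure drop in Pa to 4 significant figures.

ΔP ≈ 81.81 Pa

Hydraulic diameter D_h = 4A/P = D_o - D_i = 0.2871 - 0.1057 = 0.1814 m.
Re = ρVD_h/μ = 1028·0.4271·0.1814/0.000949 = 8.393e+04.
ε/D_h = 0.00017/0.1814 = 0.000937; Haaland gives 1/√f = -1.8 log₁₀[0.000102+8.22e-05] = 6.723, so f = 0.02212.
ΔP = f(L/D_h)(ρV²/2) = 0.02212·7.154/0.1814·93.76 = 81.81 Pa.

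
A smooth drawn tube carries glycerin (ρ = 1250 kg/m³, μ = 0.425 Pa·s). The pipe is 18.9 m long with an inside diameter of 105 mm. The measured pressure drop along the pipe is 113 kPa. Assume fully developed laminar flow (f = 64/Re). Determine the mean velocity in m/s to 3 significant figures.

V ≈ 4.85 m/s

For laminar flow, f = 64/Re with Re = ρVD/μ, so Darcy-Weisbach reduces to ΔP = 32μLV/D². Solving for V: V = ΔP·D²/(32μL) = 1.13e+05·(0.105)²/(32·0.425·18.9) = 4.847 m/s.
Check: Re = ρVD/μ = 1250·4.847·0.105/0.425 = 1497 < 2300, so the laminar assumption holds.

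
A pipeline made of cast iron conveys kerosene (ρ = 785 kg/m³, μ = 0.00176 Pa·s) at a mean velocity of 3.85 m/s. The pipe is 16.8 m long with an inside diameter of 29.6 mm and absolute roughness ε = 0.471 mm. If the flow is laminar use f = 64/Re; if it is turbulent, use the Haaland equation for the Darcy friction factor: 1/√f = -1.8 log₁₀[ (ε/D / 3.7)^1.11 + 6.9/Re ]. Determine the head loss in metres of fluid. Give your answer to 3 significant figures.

Reynolds number Re = ρVD/μ = 785 · 3.85 · 0.0296 / 0.00176 = 5.083e+04.
Re > 4000 → turbulent. Relative roughness ε/D = 0.000471/0.0296 = 0.0159. Haaland: 1/√f = -1.8 log₁₀[(0.0159/3.7)^1.11 + 6.9/5.083e+04] = -1.8 log₁₀[0.00236 + 0.000136] = 4.685, so f = 0.04557.
Darcy-Weisbach: ΔP = f(L/D)(ρV²/2) = 0.04557·(16.8/0.0296)·(785·3.85²/2) = 0.04557·567.6·5818 = 1.505e+05 Pa.
Head loss h_f = ΔP/(ρg) = 1.505e+05/(785·9.81) = 19.5 m.

h_f ≈ 19.5 m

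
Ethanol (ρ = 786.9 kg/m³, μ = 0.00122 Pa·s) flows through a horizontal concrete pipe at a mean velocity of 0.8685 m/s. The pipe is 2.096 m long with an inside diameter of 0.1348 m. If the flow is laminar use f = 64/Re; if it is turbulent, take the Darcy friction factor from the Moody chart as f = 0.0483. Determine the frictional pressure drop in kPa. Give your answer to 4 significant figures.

Reynolds number Re = ρVD/μ = 786.9 · 0.8685 · 0.1348 / 0.00122 = 7.551e+04.
Re > 4000 → turbulent; use the Moody-chart value f = 0.0483.
Darcy-Weisbach: ΔP = f(L/D)(ρV²/2) = 0.0483·(2.096/0.1348)·(786.9·0.8685²/2) = 0.0483·15.55·296.8 = 222.9 Pa.
ΔP = 222.9 Pa = 0.2229 kPa.

ΔP ≈ 0.2229 kPa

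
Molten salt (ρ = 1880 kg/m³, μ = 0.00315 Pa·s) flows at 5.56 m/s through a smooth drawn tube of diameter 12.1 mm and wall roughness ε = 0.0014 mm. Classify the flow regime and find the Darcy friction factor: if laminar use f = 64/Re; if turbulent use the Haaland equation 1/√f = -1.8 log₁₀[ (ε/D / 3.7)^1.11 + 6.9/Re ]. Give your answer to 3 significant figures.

Re = ρVD/μ = 1880·5.56·0.0121/0.00315 = 4.015e+04.
Re > 4000 → turbulent. ε/D = 1.4e-06/0.0121 = 0.000116; Haaland: 1/√f = -1.8 log₁₀[9.99e-06 + 0.000172] = 6.733, so f = 0.02206.

f ≈ 0.0221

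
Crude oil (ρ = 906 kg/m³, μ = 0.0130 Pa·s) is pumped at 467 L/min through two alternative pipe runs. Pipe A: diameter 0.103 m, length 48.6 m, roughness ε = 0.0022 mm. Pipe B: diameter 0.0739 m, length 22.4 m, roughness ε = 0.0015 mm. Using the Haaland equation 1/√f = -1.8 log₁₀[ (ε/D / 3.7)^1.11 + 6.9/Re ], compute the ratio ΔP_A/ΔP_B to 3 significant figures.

ΔP_A/ΔP_B ≈ 0.453

Pipe A: V = Q/A = 0.007783/0.008332 = 0.9341 m/s; Re = 6705; ε/D = 2.14e-05; Haaland → f = 0.03459; ΔP_A = f(L/D)(ρV²/2) = 6452 Pa.
Pipe B: V = Q/A = 0.007783/0.004289 = 1.815 m/s; Re = 9346; ε/D = 2.03e-05; Haaland → f = 0.03149; ΔP_B = f(L/D)(ρV²/2) = 1.424e+04 Pa.
ΔP_A/ΔP_B = 6452/1.424e+04 = 0.453.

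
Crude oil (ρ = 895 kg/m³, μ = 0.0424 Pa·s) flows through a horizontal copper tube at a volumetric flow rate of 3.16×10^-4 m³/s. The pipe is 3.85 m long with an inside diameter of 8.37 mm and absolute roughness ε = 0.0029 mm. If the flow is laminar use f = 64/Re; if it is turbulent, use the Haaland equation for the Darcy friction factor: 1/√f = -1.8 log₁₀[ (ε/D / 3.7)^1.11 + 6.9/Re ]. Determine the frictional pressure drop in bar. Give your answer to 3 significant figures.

ΔP ≈ 4.28 bar

Cross-sectional area A = πD²/4 = π(0.00837)²/4 = 5.502e-05 m²; mean velocity V = Q/A = 0.000316/5.502e-05 = 5.743 m/s.
Reynolds number Re = ρVD/μ = 895 · 5.743 · 0.00837 / 0.0424 = 1015.
Re < 2300 → laminar flow, so f = 64/Re = 64/1015 = 0.06307 (the turbulent correlation is not needed).
Darcy-Weisbach: ΔP = f(L/D)(ρV²/2) = 0.06307·(3.85/0.00837)·(895·5.743²/2) = 0.06307·460·1.476e+04 = 4.282e+05 Pa.
ΔP = 4.282e+05 Pa = 4.28 bar.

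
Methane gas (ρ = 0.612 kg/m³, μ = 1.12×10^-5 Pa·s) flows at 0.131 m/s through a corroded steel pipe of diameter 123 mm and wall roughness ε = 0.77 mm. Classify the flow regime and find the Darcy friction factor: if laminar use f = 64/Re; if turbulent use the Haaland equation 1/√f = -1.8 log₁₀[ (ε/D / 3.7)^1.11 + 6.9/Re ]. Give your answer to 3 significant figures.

Re = ρVD/μ = 0.612·0.131·0.123/1.12e-05 = 880.5.
Re < 2300 → laminar, so f = 64/Re = 0.07269 (roughness is irrelevant in laminar flow).

f ≈ 0.0727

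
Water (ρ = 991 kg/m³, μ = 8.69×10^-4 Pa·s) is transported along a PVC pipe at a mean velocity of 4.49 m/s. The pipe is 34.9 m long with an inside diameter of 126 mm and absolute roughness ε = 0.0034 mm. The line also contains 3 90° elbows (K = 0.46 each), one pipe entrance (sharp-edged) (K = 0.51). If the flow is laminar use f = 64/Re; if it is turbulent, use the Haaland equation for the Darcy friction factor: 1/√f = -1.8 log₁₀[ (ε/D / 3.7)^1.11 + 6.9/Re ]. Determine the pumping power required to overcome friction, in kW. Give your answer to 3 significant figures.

P ≈ 3.05 kW

Reynolds number Re = ρVD/μ = 991 · 4.49 · 0.126 / 0.000869 = 6.452e+05.
Re > 4000 → turbulent. Relative roughness ε/D = 3.4e-06/0.126 = 2.7e-05. Haaland: 1/√f = -1.8 log₁₀[(2.7e-05/3.7)^1.11 + 6.9/6.452e+05] = -1.8 log₁₀[1.99e-06 + 1.07e-05] = 8.814, so f = 0.01287.
Total minor-loss coefficient ΣK = 3·0.46 + 1·0.51 = 1.89.
ΔP = [f·L/D + ΣK]·(ρV²/2) = [0.01287·34.9/0.126 + 1.89]·(991·4.49²/2) = [3.565 + 1.89]·9989 = 5.449e+04 Pa.
Q = V·A = 4.49·0.01247 = 0.05599 m³/s.
Pumping power P = QΔP = 0.05599·5.449e+04 = 3051 W = 3.05 kW.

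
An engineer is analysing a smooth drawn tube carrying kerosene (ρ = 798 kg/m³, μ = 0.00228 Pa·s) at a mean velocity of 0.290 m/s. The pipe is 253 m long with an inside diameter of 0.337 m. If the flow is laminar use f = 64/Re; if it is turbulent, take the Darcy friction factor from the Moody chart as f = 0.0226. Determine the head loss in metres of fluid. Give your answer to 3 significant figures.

h_f ≈ 0.0727 m

Reynolds number Re = ρVD/μ = 798 · 0.29 · 0.337 / 0.00228 = 3.421e+04.
Re > 4000 → turbulent; use the Moody-chart value f = 0.0226.
Darcy-Weisbach: ΔP = f(L/D)(ρV²/2) = 0.0226·(253/0.337)·(798·0.29²/2) = 0.0226·750.7·33.56 = 569.3 Pa.
Head loss h_f = ΔP/(ρg) = 569.3/(798·9.81) = 0.0727 m.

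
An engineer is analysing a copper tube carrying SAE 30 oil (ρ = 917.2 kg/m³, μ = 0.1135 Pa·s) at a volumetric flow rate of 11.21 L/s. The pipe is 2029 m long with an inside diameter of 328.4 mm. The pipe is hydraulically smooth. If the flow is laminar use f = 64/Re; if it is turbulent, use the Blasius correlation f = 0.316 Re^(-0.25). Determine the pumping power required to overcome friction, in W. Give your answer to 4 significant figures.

P ≈ 101.4 W

Q = 11.21 L/s = 11.21/1000 = 0.01121 m³/s.
Cross-sectional area A = πD²/4 = π(0.3284)²/4 = 0.0847 m²; mean velocity V = Q/A = 0.01121/0.0847 = 0.1323 m/s.
Reynolds number Re = ρVD/μ = 917.2 · 0.1323 · 0.3284 / 0.114 = 351.2.
Re < 2300 → laminar flow, so f = 64/Re = 64/351.2 = 0.1822 (the turbulent correlation is not needed).
Darcy-Weisbach: ΔP = f(L/D)(ρV²/2) = 0.1822·(2029/0.3284)·(917.2·0.1323²/2) = 0.1822·6178·8.033 = 9043 Pa.
Pumping power P = QΔP = 0.01121·9043 = 101.38 W = 101.4 W.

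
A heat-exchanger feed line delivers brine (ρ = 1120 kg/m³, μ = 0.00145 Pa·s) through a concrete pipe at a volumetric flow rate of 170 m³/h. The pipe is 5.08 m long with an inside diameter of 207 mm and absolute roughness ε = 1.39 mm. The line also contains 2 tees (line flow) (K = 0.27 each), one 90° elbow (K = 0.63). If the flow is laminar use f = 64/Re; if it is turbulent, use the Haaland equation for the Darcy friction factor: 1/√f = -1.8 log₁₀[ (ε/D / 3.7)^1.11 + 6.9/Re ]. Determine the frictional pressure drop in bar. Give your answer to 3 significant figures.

Q = 170 m³/h = 170/3600 = 0.04722 m³/s.
Cross-sectional area A = πD²/4 = π(0.207)²/4 = 0.03365 m²; mean velocity V = Q/A = 0.04722/0.03365 = 1.403 m/s.
Reynolds number Re = ρVD/μ = 1120 · 1.403 · 0.207 / 0.00145 = 2.244e+05.
Re > 4000 → turbulent. Relative roughness ε/D = 0.00139/0.207 = 0.00671. Haaland: 1/√f = -1.8 log₁₀[(0.00671/3.7)^1.11 + 6.9/2.244e+05] = -1.8 log₁₀[0.000906 + 3.08e-05] = 5.451, so f = 0.03366.
Total minor-loss coefficient ΣK = 2·0.27 + 1·0.63 = 1.17.
ΔP = [f·L/D + ΣK]·(ρV²/2) = [0.03366·5.08/0.207 + 1.17]·(1120·1.403²/2) = [0.826 + 1.17]·1103 = 2201 Pa.
ΔP = 2201 Pa = 0.0220 bar.

ΔP ≈ 0.0220 bar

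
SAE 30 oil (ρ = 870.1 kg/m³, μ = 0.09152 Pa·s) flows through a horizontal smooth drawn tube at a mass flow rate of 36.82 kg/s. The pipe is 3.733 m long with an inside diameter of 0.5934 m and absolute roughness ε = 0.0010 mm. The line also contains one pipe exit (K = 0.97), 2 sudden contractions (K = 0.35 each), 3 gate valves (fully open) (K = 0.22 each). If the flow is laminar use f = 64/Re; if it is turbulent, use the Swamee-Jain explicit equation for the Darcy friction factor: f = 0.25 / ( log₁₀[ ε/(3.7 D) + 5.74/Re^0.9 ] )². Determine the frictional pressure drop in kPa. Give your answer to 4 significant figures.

ΔP ≈ 0.02848 kPa

A = πD²/4 = π(0.5934)²/4 = 0.2766 m²; mean velocity V = ṁ/(ρA) = 36.82/(870.1 · 0.2766) = 0.153 m/s.
Reynolds number Re = ρVD/μ = 870.1 · 0.153 · 0.5934 / 0.0915 = 863.2.
Re < 2300 → laminar flow, so f = 64/Re = 64/863.2 = 0.07414 (the turbulent correlation is not needed).
Total minor-loss coefficient ΣK = 1·0.97 + 2·0.35 + 3·0.22 = 2.33.
ΔP = [f·L/D + ΣK]·(ρV²/2) = [0.07414·3.733/0.5934 + 2.33]·(870.1·0.153²/2) = [0.4664 + 2.33]·10.19 = 28.48 Pa.
ΔP = 28.48 Pa = 0.02848 kPa.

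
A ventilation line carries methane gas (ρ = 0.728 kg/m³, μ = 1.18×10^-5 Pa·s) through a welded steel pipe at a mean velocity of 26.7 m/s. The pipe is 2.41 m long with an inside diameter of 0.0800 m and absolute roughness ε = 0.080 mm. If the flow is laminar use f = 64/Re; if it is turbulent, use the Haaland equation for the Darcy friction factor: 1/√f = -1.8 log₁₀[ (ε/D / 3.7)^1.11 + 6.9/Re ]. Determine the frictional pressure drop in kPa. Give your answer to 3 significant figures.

ΔP ≈ 0.168 kPa

Reynolds number Re = ρVD/μ = 0.728 · 26.7 · 0.08 / 1.18e-05 = 1.318e+05.
Re > 4000 → turbulent. Relative roughness ε/D = 8e-05/0.08 = 0.001. Haaland: 1/√f = -1.8 log₁₀[(0.001/3.7)^1.11 + 6.9/1.318e+05] = -1.8 log₁₀[0.000109 + 5.24e-05] = 6.824, so f = 0.02148.
Darcy-Weisbach: ΔP = f(L/D)(ρV²/2) = 0.02148·(2.41/0.08)·(0.728·26.7²/2) = 0.02148·30.12·259.5 = 167.9 Pa.
ΔP = 167.9 Pa = 0.168 kPa.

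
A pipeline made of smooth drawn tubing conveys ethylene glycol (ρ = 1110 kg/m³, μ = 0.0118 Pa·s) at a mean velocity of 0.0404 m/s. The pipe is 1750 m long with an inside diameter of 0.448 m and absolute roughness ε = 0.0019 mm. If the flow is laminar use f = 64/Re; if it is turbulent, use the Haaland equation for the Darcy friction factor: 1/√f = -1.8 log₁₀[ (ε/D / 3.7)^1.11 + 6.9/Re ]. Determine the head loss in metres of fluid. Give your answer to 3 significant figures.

Reynolds number Re = ρVD/μ = 1110 · 0.0404 · 0.448 / 0.0118 = 1703.
Re < 2300 → laminar flow, so f = 64/Re = 64/1703 = 0.03759 (the turbulent correlation is not needed).
Darcy-Weisbach: ΔP = f(L/D)(ρV²/2) = 0.03759·(1750/0.448)·(1110·0.0404²/2) = 0.03759·3906·0.9058 = 133 Pa.
Head loss h_f = ΔP/(ρg) = 133/(1110·9.81) = 0.0122 m.

h_f ≈ 0.0122 m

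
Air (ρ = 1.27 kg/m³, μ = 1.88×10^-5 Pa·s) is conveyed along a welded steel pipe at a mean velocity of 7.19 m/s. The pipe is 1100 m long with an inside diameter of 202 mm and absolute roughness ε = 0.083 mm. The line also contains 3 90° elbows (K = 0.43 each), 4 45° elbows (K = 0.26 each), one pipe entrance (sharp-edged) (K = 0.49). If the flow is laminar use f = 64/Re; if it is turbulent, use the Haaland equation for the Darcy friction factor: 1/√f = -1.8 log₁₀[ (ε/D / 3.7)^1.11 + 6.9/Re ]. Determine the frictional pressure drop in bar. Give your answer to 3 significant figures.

Reynolds number Re = ρVD/μ = 1.27 · 7.19 · 0.202 / 1.88e-05 = 9.811e+04.
Re > 4000 → turbulent. Relative roughness ε/D = 8.3e-05/0.202 = 0.000411. Haaland: 1/√f = -1.8 log₁₀[(0.000411/3.7)^1.11 + 6.9/9.811e+04] = -1.8 log₁₀[4.08e-05 + 7.03e-05] = 7.118, so f = 0.01974.
Total minor-loss coefficient ΣK = 3·0.43 + 4·0.26 + 1·0.49 = 2.82.
ΔP = [f·L/D + ΣK]·(ρV²/2) = [0.01974·1100/0.202 + 2.82]·(1.27·7.19²/2) = [107.5 + 2.82]·32.83 = 3621 Pa.
ΔP = 3621 Pa = 0.0362 bar.

ΔP ≈ 0.0362 bar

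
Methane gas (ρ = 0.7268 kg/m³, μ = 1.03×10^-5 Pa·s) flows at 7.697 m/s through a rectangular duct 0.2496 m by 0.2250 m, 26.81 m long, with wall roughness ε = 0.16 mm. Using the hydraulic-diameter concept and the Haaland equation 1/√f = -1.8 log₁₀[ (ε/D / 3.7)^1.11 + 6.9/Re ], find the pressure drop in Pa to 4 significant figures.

ΔP ≈ 49.37 Pa

Hydraulic diameter D_h = 4A/P = 4·(0.2496·0.225)/(2·(0.2496+0.225)) = 0.2246/0.9492 = 0.2367 m.
Re = ρVD_h/μ = 0.7268·7.697·0.2367/1.03e-05 = 1.285e+05.
ε/D_h = 0.00016/0.2367 = 0.000676; Haaland gives 1/√f = -1.8 log₁₀[7.09e-05+5.37e-05] = 7.028, so f = 0.02024.
ΔP = f(L/D_h)(ρV²/2) = 0.02024·26.81/0.2367·21.53 = 49.37 Pa.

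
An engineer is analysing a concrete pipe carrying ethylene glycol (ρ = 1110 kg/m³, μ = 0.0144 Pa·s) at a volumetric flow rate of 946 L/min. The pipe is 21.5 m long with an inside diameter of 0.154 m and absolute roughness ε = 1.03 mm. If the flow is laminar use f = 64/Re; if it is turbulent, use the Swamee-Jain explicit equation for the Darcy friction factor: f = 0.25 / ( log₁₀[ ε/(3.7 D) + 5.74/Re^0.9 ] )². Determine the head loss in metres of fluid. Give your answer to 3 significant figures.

h_f ≈ 0.206 m

Q = 946 L/min = 946/60000 = 0.01577 m³/s.
Cross-sectional area A = πD²/4 = π(0.154)²/4 = 0.01863 m²; mean velocity V = Q/A = 0.01577/0.01863 = 0.8465 m/s.
Reynolds number Re = ρVD/μ = 1110 · 0.8465 · 0.154 / 0.0144 = 1.005e+04.
Re > 4000 → turbulent. Relative roughness ε/D = 0.00103/0.154 = 0.00669. Swamee-Jain: f = 0.25/(log₁₀[0.00669/3.7 + 5.74/1.005e+04^0.9])² = 0.25/(log₁₀[0.00181 + 0.00144])² = 0.25/(-2.489)² = 0.04035.
Darcy-Weisbach: ΔP = f(L/D)(ρV²/2) = 0.04035·(21.5/0.154)·(1110·0.8465²/2) = 0.04035·139.6·397.7 = 2240 Pa.
Head loss h_f = ΔP/(ρg) = 2240/(1110·9.81) = 0.206 m.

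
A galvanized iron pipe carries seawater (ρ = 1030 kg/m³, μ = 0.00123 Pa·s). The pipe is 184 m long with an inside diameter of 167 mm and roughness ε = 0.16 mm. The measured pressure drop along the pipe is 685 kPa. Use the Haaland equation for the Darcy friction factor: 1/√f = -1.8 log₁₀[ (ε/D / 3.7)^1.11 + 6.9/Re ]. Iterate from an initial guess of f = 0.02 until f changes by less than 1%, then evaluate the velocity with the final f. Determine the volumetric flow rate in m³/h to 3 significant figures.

Rearranging Darcy-Weisbach: V = √(2·ΔP·D/(f·L·ρ)). With ε/D = 0.00016/0.167 = 0.000958, iterate starting from f = 0.02:
  f = 0.02 → V = √(2·6.85e+05·0.167/(0.02·184·1030)) = 7.769 m/s; Re = ρVD/μ = 1.086e+06; f → 0.01972
  f = 0.01972 → V = 7.823 m/s; Re = 1.094e+06; f → 0.01972
Converged (Δf/f < 1%). With the final f = 0.01972: V = √(2·6.85e+05·0.167/(0.01972·184·1030)) = 7.824 m/s.
Q = V·A = 7.824·(π/4·0.167²) = 0.1714 m³/s = 617 m³/h.

Q ≈ 617 m³/h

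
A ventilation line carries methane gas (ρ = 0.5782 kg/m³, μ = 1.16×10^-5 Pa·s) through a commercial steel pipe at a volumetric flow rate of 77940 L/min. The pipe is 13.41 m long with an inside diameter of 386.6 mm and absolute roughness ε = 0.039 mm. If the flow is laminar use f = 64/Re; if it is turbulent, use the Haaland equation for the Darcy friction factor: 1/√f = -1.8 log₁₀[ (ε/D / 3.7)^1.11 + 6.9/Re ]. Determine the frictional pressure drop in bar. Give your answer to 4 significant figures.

Q = 77940 L/min = 77940/60000 = 1.299 m³/s.
Cross-sectional area A = πD²/4 = π(0.3866)²/4 = 0.1174 m²; mean velocity V = Q/A = 1.299/0.1174 = 11.07 m/s.
Reynolds number Re = ρVD/μ = 0.5782 · 11.07 · 0.3866 / 1.16e-05 = 2.132e+05.
Re > 4000 → turbulent. Relative roughness ε/D = 3.9e-05/0.3866 = 0.000101. Haaland: 1/√f = -1.8 log₁₀[(0.000101/3.7)^1.11 + 6.9/2.132e+05] = -1.8 log₁₀[8.58e-06 + 3.24e-05] = 7.898, so f = 0.01603.
Darcy-Weisbach: ΔP = f(L/D)(ρV²/2) = 0.01603·(13.41/0.3866)·(0.5782·11.07²/2) = 0.01603·34.69·35.4 = 19.69 Pa.
ΔP = 19.69 Pa = 1.969×10^-4 bar.

ΔP ≈ 1.969×10^-4 bar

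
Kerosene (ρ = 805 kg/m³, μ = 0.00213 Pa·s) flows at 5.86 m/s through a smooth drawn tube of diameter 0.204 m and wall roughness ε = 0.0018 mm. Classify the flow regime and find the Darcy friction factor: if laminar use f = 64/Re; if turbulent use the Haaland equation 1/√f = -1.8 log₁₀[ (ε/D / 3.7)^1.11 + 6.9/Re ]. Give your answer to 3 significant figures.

Re = ρVD/μ = 805·5.86·0.204/0.00213 = 4.518e+05.
Re > 4000 → turbulent. ε/D = 1.8e-06/0.204 = 8.82e-06; Haaland: 1/√f = -1.8 log₁₀[5.74e-07 + 1.53e-05] = 8.64, so f = 0.0134.

f ≈ 0.0134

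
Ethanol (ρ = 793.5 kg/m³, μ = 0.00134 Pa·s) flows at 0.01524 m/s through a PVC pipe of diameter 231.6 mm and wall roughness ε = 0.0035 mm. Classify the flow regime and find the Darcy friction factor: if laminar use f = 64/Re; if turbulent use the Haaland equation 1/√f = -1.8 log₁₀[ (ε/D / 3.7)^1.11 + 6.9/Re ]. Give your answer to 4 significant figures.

Re = ρVD/μ = 793.5·0.01524·0.2316/0.00134 = 2090.
Re < 2300 → laminar, so f = 64/Re = 0.03062 (roughness is irrelevant in laminar flow).

f ≈ 0.03062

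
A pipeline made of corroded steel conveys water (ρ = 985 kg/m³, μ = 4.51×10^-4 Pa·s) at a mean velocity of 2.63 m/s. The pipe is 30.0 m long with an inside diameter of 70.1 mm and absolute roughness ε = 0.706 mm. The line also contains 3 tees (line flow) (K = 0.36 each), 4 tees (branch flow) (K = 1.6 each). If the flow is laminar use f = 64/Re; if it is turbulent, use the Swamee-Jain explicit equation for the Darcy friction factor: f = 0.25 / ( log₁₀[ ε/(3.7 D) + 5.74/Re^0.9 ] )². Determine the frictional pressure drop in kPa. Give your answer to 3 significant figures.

Reynolds number Re = ρVD/μ = 985 · 2.63 · 0.0701 / 0.000451 = 4.027e+05.
Re > 4000 → turbulent. Relative roughness ε/D = 0.000706/0.0701 = 0.0101. Swamee-Jain: f = 0.25/(log₁₀[0.0101/3.7 + 5.74/4.027e+05^0.9])² = 0.25/(log₁₀[0.00272 + 5.18e-05])² = 0.25/(-2.557)² = 0.03824.
Total minor-loss coefficient ΣK = 3·0.36 + 4·1.6 = 7.48.
ΔP = [f·L/D + ΣK]·(ρV²/2) = [0.03824·30/0.0701 + 7.48]·(985·2.63²/2) = [16.36 + 7.48]·3407 = 8.123e+04 Pa.
ΔP = 8.123e+04 Pa = 81.2 kPa.

ΔP ≈ 81.2 kPa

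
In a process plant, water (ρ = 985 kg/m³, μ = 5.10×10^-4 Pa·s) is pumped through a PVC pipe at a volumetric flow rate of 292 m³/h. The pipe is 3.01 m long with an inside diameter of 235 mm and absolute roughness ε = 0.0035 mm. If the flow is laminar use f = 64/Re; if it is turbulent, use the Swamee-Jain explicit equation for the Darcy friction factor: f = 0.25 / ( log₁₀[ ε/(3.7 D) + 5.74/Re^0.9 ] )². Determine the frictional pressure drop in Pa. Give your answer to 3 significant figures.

ΔP ≈ 270 Pa

Q = 292 m³/h = 292/3600 = 0.08111 m³/s.
Cross-sectional area A = πD²/4 = π(0.235)²/4 = 0.04337 m²; mean velocity V = Q/A = 0.08111/0.04337 = 1.87 m/s.
Reynolds number Re = ρVD/μ = 985 · 1.87 · 0.235 / 0.00051 = 8.488e+05.
Re > 4000 → turbulent. Relative roughness ε/D = 3.5e-06/0.235 = 1.49e-05. Swamee-Jain: f = 0.25/(log₁₀[1.49e-05/3.7 + 5.74/8.488e+05^0.9])² = 0.25/(log₁₀[4.03e-06 + 2.65e-05])² = 0.25/(-4.516)² = 0.01226.
Darcy-Weisbach: ΔP = f(L/D)(ρV²/2) = 0.01226·(3.01/0.235)·(985·1.87²/2) = 0.01226·12.81·1722 = 270.5 Pa.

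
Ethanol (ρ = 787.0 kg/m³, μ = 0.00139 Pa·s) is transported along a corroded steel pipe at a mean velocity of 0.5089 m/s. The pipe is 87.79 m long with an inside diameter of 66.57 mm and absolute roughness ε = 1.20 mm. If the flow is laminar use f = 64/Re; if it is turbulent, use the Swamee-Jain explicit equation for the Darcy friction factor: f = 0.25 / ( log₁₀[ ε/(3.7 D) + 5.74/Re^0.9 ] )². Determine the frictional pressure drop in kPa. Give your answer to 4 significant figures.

Reynolds number Re = ρVD/μ = 787 · 0.5089 · 0.06657 / 0.00139 = 1.918e+04.
Re > 4000 → turbulent. Relative roughness ε/D = 0.0012/0.06657 = 0.018. Swamee-Jain: f = 0.25/(log₁₀[0.018/3.7 + 5.74/1.918e+04^0.9])² = 0.25/(log₁₀[0.00487 + 0.000802])² = 0.25/(-2.246)² = 0.04955.
Darcy-Weisbach: ΔP = f(L/D)(ρV²/2) = 0.04955·(87.79/0.06657)·(787·0.5089²/2) = 0.04955·1319·101.9 = 6660 Pa.
ΔP = 6660 Pa = 6.660 kPa.

ΔP ≈ 6.660 kPa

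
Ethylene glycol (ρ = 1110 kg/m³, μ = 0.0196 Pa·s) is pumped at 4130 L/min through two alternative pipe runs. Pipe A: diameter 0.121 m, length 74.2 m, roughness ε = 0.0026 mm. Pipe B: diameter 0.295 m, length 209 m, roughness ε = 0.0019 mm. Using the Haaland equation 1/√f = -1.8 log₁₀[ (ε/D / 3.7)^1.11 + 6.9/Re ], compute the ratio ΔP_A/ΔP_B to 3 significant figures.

Pipe A: V = Q/A = 0.06883/0.0115 = 5.986 m/s; Re = 4.102e+04; ε/D = 2.15e-05; Haaland → f = 0.02171; ΔP_A = f(L/D)(ρV²/2) = 2.648e+05 Pa.
Pipe B: V = Q/A = 0.06883/0.06835 = 1.007 m/s; Re = 1.682e+04; ε/D = 6.44e-06; Haaland → f = 0.02691; ΔP_B = f(L/D)(ρV²/2) = 1.073e+04 Pa.
ΔP_A/ΔP_B = 2.648e+05/1.073e+04 = 24.7.

ΔP_A/ΔP_B ≈ 24.7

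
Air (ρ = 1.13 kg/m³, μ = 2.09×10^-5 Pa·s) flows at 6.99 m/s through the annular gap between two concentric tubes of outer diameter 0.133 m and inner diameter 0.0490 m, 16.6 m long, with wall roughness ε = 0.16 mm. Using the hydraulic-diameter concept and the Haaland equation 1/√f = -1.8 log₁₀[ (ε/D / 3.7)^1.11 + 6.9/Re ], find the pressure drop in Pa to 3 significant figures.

Hydraulic diameter D_h = 4A/P = D_o - D_i = 0.133 - 0.049 = 0.084 m.
Re = ρVD_h/μ = 1.13·6.99·0.084/2.09e-05 = 3.175e+04.
ε/D_h = 0.00016/0.084 = 0.0019; Haaland gives 1/√f = -1.8 log₁₀[0.000224+0.000217] = 6.04, so f = 0.02741.
ΔP = f(L/D_h)(ρV²/2) = 0.02741·16.6/0.084·27.61 = 149.6 Pa.

ΔP ≈ 150 Pa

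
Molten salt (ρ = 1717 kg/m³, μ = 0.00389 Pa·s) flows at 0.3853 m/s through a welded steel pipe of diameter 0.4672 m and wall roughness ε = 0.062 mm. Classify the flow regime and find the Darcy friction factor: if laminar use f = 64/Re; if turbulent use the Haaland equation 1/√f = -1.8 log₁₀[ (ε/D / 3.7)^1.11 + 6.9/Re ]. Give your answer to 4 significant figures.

Re = ρVD/μ = 1717·0.3853·0.4672/0.00389 = 7.946e+04.
Re > 4000 → turbulent. ε/D = 6.2e-05/0.4672 = 0.000133; Haaland: 1/√f = -1.8 log₁₀[1.16e-05 + 8.68e-05] = 7.212, so f = 0.01923.

f ≈ 0.01923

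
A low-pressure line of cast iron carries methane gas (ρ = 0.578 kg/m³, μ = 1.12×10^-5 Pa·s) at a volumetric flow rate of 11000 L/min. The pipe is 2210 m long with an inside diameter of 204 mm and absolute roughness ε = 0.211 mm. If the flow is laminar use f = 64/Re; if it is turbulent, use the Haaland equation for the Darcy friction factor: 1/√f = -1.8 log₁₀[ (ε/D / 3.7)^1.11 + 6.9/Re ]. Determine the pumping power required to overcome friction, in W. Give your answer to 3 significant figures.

Q = 11000 L/min = 11000/60000 = 0.1833 m³/s.
Cross-sectional area A = πD²/4 = π(0.204)²/4 = 0.03269 m²; mean velocity V = Q/A = 0.1833/0.03269 = 5.609 m/s.
Reynolds number Re = ρVD/μ = 0.578 · 5.609 · 0.204 / 1.12e-05 = 5.905e+04.
Re > 4000 → turbulent. Relative roughness ε/D = 0.000211/0.204 = 0.00103. Haaland: 1/√f = -1.8 log₁₀[(0.00103/3.7)^1.11 + 6.9/5.905e+04] = -1.8 log₁₀[0.000114 + 0.000117] = 6.547, so f = 0.02333.
Darcy-Weisbach: ΔP = f(L/D)(ρV²/2) = 0.02333·(2210/0.204)·(0.578·5.609²/2) = 0.02333·1.083e+04·9.092 = 2298 Pa.
Pumping power P = QΔP = 0.1833·2298 = 421.3 W = 421 W.

P ≈ 421 W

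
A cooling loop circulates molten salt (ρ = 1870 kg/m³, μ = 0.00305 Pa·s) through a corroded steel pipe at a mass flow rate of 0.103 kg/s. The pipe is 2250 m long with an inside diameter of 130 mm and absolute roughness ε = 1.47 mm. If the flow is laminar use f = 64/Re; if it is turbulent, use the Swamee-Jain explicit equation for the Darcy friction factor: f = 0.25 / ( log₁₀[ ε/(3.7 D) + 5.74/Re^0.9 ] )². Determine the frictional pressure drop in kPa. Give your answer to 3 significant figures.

ΔP ≈ 0.0539 kPa

A = πD²/4 = π(0.13)²/4 = 0.01327 m²; mean velocity V = ṁ/(ρA) = 0.103/(1870 · 0.01327) = 0.00415 m/s.
Reynolds number Re = ρVD/μ = 1870 · 0.00415 · 0.13 / 0.00305 = 330.8.
Re < 2300 → laminar flow, so f = 64/Re = 64/330.8 = 0.1935 (the turbulent correlation is not needed).
Darcy-Weisbach: ΔP = f(L/D)(ρV²/2) = 0.1935·(2250/0.13)·(1870·0.00415²/2) = 0.1935·1.731e+04·0.0161 = 53.92 Pa.
ΔP = 53.92 Pa = 0.0539 kPa.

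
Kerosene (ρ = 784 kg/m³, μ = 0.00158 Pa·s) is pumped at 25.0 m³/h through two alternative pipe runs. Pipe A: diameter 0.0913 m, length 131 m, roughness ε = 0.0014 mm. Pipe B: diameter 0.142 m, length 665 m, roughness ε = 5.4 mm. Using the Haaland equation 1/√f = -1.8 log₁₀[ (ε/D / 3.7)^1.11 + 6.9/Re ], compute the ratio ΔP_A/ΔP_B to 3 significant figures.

Pipe A: V = Q/A = 0.006944/0.006547 = 1.061 m/s; Re = 4.805e+04; ε/D = 1.53e-05; Haaland → f = 0.02093; ΔP_A = f(L/D)(ρV²/2) = 1.325e+04 Pa.
Pipe B: V = Q/A = 0.006944/0.01584 = 0.4385 m/s; Re = 3.09e+04; ε/D = 0.038; Haaland → f = 0.06427; ΔP_B = f(L/D)(ρV²/2) = 2.269e+04 Pa.
ΔP_A/ΔP_B = 1.325e+04/2.269e+04 = 0.584.

ΔP_A/ΔP_B ≈ 0.584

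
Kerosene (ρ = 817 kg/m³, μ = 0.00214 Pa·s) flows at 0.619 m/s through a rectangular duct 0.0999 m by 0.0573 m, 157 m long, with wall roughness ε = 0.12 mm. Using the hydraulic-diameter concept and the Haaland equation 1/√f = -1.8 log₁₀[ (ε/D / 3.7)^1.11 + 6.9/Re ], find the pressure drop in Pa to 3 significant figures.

Hydraulic diameter D_h = 4A/P = 4·(0.0999·0.0573)/(2·(0.0999+0.0573)) = 0.0229/0.3144 = 0.07283 m.
Re = ρVD_h/μ = 817·0.619·0.07283/0.00214 = 1.721e+04.
ε/D_h = 0.00012/0.07283 = 0.00165; Haaland gives 1/√f = -1.8 log₁₀[0.000191+0.000401] = 5.811, so f = 0.02962.
ΔP = f(L/D_h)(ρV²/2) = 0.02962·157/0.07283·156.5 = 9994 Pa.

ΔP ≈ 9990 Pa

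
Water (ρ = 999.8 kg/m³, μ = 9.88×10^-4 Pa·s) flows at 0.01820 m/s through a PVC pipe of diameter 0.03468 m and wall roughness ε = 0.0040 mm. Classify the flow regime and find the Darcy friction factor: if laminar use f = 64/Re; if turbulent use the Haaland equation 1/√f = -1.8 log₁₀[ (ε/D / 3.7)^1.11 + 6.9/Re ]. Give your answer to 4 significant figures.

f ≈ 0.1002

Re = ρVD/μ = 999.8·0.0182·0.03468/0.000988 = 638.7.
Re < 2300 → laminar, so f = 64/Re = 0.1002 (roughness is irrelevant in laminar flow).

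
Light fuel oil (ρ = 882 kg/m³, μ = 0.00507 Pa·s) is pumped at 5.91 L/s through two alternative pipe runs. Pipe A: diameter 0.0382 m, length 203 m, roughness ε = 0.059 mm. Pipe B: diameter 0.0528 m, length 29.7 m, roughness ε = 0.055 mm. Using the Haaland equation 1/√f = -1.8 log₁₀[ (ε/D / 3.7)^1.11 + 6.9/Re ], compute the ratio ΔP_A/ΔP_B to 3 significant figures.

ΔP_A/ΔP_B ≈ 34.2

Pipe A: V = Q/A = 0.00591/0.001146 = 5.157 m/s; Re = 3.427e+04; ε/D = 0.00154; Haaland → f = 0.02636; ΔP_A = f(L/D)(ρV²/2) = 1.643e+06 Pa.
Pipe B: V = Q/A = 0.00591/0.00219 = 2.699 m/s; Re = 2.479e+04; ε/D = 0.00104; Haaland → f = 0.02661; ΔP_B = f(L/D)(ρV²/2) = 4.809e+04 Pa.
ΔP_A/ΔP_B = 1.643e+06/4.809e+04 = 34.2.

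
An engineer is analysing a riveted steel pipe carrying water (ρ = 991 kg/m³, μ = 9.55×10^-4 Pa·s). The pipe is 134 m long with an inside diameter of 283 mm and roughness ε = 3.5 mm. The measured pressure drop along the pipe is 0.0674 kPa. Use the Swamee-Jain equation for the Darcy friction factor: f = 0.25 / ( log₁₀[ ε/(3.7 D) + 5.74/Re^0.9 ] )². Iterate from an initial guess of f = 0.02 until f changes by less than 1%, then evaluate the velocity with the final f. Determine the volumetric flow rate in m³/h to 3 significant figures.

Q ≈ 18.4 m³/h

Rearranging Darcy-Weisbach: V = √(2·ΔP·D/(f·L·ρ)). With ε/D = 0.0035/0.283 = 0.0124, iterate starting from f = 0.02:
  f = 0.02 → V = √(2·67.4·0.283/(0.02·134·991)) = 0.1198 m/s; Re = ρVD/μ = 3.52e+04; f → 0.04271
  f = 0.04271 → V = 0.08201 m/s; Re = 2.408e+04; f → 0.04346
  f = 0.04346 → V = 0.0813 m/s; Re = 2.388e+04; f → 0.04348
Converged (Δf/f < 1%). With the final f = 0.04348: V = √(2·67.4·0.283/(0.04348·134·991)) = 0.08128 m/s.
Q = V·A = 0.08128·(π/4·0.283²) = 0.005113 m³/s = 18.4 m³/h.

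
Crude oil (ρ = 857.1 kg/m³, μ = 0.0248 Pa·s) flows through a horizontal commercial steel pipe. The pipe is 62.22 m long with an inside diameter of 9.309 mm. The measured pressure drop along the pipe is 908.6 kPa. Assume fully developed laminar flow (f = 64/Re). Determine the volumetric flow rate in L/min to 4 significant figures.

Q ≈ 6.512 L/min

For laminar flow, f = 64/Re with Re = ρVD/μ, so Darcy-Weisbach reduces to ΔP = 32μLV/D². Solving for V: V = ΔP·D²/(32μL) = 9.086e+05·(0.009309)²/(32·0.0248·62.22) = 1.595 m/s.
Check: Re = ρVD/μ = 857.1·1.595·0.009309/0.0248 = 513 < 2300, so the laminar assumption holds.
Q = V·A = 1.595·(π/4·0.009309²) = 0.0001085 m³/s = 6.512 L/min.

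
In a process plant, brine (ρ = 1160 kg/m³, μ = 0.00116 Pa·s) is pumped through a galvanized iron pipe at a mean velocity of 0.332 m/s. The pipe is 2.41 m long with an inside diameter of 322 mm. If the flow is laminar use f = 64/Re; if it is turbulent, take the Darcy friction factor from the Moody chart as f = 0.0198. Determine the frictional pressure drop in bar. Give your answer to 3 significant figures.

Reynolds number Re = ρVD/μ = 1160 · 0.332 · 0.322 / 0.00116 = 1.069e+05.
Re > 4000 → turbulent; use the Moody-chart value f = 0.0198.
Darcy-Weisbach: ΔP = f(L/D)(ρV²/2) = 0.0198·(2.41/0.322)·(1160·0.332²/2) = 0.0198·7.484·63.93 = 9.474 Pa.
ΔP = 9.474 Pa = 9.47×10^-5 bar.

ΔP ≈ 9.47×10^-5 bar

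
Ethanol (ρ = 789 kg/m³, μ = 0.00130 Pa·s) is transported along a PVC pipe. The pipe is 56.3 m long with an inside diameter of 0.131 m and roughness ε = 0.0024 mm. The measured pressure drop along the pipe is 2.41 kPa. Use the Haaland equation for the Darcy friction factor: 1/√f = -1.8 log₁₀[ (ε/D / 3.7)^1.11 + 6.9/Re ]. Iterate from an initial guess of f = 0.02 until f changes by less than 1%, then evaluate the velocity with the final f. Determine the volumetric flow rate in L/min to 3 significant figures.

Rearranging Darcy-Weisbach: V = √(2·ΔP·D/(f·L·ρ)). With ε/D = 2.4e-06/0.131 = 1.83e-05, iterate starting from f = 0.02:
  f = 0.02 → V = √(2·2410·0.131/(0.02·56.3·789)) = 0.843 m/s; Re = ρVD/μ = 6.703e+04; f → 0.01946
  f = 0.01946 → V = 0.8546 m/s; Re = 6.794e+04; f → 0.01941
Converged (Δf/f < 1%). With the final f = 0.01941: V = √(2·2410·0.131/(0.01941·56.3·789)) = 0.8558 m/s.
Q = V·A = 0.8558·(π/4·0.131²) = 0.01153 m³/s = 692 L/min.

Q ≈ 692 L/min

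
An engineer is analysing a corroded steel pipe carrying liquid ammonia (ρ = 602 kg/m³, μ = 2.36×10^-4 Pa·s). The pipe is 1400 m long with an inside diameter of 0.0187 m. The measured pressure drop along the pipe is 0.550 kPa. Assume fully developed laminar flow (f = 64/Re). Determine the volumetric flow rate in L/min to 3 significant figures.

For laminar flow, f = 64/Re with Re = ρVD/μ, so Darcy-Weisbach reduces to ΔP = 32μLV/D². Solving for V: V = ΔP·D²/(32μL) = 550·(0.0187)²/(32·0.000236·1400) = 0.01819 m/s.
Check: Re = ρVD/μ = 602·0.01819·0.0187/0.000236 = 867.7 < 2300, so the laminar assumption holds.
Q = V·A = 0.01819·(π/4·0.0187²) = 4.996e-06 m³/s = 0.300 L/min.

Q ≈ 0.300 L/min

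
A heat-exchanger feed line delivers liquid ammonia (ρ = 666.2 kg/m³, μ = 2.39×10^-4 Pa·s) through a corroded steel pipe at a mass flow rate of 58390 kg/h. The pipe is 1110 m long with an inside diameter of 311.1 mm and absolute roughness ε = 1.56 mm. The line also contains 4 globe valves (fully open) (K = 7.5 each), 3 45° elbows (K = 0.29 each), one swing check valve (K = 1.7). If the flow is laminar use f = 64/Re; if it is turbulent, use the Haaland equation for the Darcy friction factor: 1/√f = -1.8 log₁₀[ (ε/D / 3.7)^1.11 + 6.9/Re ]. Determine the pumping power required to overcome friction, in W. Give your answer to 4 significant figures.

ṁ = 58390 kg/h = 58390/3600 = 16.22 kg/s.
A = πD²/4 = π(0.3111)²/4 = 0.07601 m²; mean velocity V = ṁ/(ρA) = 16.22/(666.2 · 0.07601) = 0.3203 m/s.
Reynolds number Re = ρVD/μ = 666.2 · 0.3203 · 0.3111 / 0.000239 = 2.777e+05.
Re > 4000 → turbulent. Relative roughness ε/D = 0.00156/0.3111 = 0.00501. Haaland: 1/√f = -1.8 log₁₀[(0.00501/3.7)^1.11 + 6.9/2.777e+05] = -1.8 log₁₀[0.000655 + 2.48e-05] = 5.701, so f = 0.03077.
Total minor-loss coefficient ΣK = 4·7.5 + 3·0.29 + 1·1.7 = 32.6.
ΔP = [f·L/D + ΣK]·(ρV²/2) = [0.03077·1110/0.3111 + 32.6]·(666.2·0.3203²/2) = [109.8 + 32.6]·34.17 = 4864 Pa.
Q = ṁ/ρ = 16.22/666.2 = 0.02435 m³/s.
Pumping power P = QΔP = 0.02435·4864 = 118.42 W = 118.4 W.

P ≈ 118.4 W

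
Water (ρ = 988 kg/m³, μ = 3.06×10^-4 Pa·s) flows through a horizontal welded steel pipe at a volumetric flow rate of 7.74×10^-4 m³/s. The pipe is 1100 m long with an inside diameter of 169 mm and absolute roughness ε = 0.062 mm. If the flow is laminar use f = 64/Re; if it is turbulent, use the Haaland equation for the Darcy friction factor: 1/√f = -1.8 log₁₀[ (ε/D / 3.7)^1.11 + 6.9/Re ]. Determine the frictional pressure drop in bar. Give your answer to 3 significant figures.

ΔP ≈ 0.00102 bar

Cross-sectional area A = πD²/4 = π(0.169)²/4 = 0.02243 m²; mean velocity V = Q/A = 0.000774/0.02243 = 0.0345 m/s.
Reynolds number Re = ρVD/μ = 988 · 0.0345 · 0.169 / 0.000306 = 1.883e+04.
Re > 4000 → turbulent. Relative roughness ε/D = 6.2e-05/0.169 = 0.000367. Haaland: 1/√f = -1.8 log₁₀[(0.000367/3.7)^1.11 + 6.9/1.883e+04] = -1.8 log₁₀[3.6e-05 + 0.000366] = 6.112, so f = 0.02677.
Darcy-Weisbach: ΔP = f(L/D)(ρV²/2) = 0.02677·(1100/0.169)·(988·0.0345²/2) = 0.02677·6509·0.5881 = 102.5 Pa.
ΔP = 102.5 Pa = 0.00102 bar.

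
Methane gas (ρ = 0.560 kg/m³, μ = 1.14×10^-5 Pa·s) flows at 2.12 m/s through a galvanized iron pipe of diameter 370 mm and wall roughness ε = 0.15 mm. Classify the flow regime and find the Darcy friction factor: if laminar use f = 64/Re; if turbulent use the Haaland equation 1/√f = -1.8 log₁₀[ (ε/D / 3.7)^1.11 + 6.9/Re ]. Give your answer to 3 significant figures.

f ≈ 0.0231

Re = ρVD/μ = 0.56·2.12·0.37/1.14e-05 = 3.853e+04.
Re > 4000 → turbulent. ε/D = 0.00015/0.37 = 0.000405; Haaland: 1/√f = -1.8 log₁₀[4.02e-05 + 0.000179] = 6.586, so f = 0.02305.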